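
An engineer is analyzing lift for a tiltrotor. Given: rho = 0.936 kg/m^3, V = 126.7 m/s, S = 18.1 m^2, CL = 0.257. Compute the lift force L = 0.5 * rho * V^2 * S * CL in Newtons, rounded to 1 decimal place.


Step 1: Calculate dynamic pressure q = 0.5 * 0.936 * 126.7^2 = 0.5 * 0.936 * 16052.89 = 7512.7525 Pa
Step 2: Multiply by wing area and lift coefficient: L = 7512.7525 * 18.1 * 0.257
Step 3: L = 135980.8206 * 0.257 = 34947.1 N

34947.1


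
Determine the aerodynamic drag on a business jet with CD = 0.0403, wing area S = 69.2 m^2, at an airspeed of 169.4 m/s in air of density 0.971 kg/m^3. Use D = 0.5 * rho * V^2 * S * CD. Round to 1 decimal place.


Step 1: Dynamic pressure q = 0.5 * 0.971 * 169.4^2 = 13932.0828 Pa
Step 2: Drag D = q * S * CD = 13932.0828 * 69.2 * 0.0403
Step 3: D = 38853.2 N

38853.2


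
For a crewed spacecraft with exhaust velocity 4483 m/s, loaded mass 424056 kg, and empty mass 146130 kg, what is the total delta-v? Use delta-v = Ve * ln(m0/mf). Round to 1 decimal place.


Step 1: Mass ratio m0/mf = 424056 / 146130 = 2.901909
Step 2: ln(2.901909) = 1.065369
Step 3: delta-v = 4483 * 1.065369 = 4776.0 m/s

4776.0


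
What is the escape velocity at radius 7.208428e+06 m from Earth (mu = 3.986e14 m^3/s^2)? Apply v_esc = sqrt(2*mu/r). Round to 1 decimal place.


Step 1: 2*mu/r = 2 * 3.986e14 / 7.208428e+06 = 110592767.2441
Step 2: v_esc = sqrt(110592767.2441) = 10516.3 m/s

10516.3


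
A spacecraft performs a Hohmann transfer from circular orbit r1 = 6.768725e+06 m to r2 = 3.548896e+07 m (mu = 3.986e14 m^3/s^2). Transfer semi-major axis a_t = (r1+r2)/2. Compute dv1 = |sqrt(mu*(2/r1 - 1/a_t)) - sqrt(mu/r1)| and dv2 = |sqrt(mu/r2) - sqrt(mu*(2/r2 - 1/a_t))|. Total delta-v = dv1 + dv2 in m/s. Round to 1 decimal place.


Step 1: Transfer semi-major axis a_t = (6.768725e+06 + 3.548896e+07) / 2 = 2.112884e+07 m
Step 2: v1 (circular at r1) = sqrt(mu/r1) = 7673.88 m/s
Step 3: v_t1 = sqrt(mu*(2/r1 - 1/a_t)) = 9945.44 m/s
Step 4: dv1 = |9945.44 - 7673.88| = 2271.56 m/s
Step 5: v2 (circular at r2) = 3351.37 m/s, v_t2 = 1896.87 m/s
Step 6: dv2 = |3351.37 - 1896.87| = 1454.5 m/s
Step 7: Total delta-v = 2271.56 + 1454.5 = 3726.1 m/s

3726.1


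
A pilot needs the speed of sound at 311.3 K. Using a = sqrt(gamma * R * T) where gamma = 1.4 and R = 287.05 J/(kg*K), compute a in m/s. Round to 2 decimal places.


Step 1: gamma * R * T = 1.4 * 287.05 * 311.3 = 125102.131
Step 2: a = sqrt(125102.131) = 353.70 m/s

353.70


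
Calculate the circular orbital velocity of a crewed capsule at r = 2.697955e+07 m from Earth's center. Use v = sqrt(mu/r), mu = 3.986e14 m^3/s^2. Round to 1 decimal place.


Step 1: mu / r = 3.986e14 / 2.697955e+07 = 14774153.0159
Step 2: v = sqrt(14774153.0159) = 3843.7 m/s

3843.7


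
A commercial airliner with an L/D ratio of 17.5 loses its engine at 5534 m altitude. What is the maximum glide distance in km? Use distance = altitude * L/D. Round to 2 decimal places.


Step 1: Glide distance = altitude * L/D = 5534 * 17.5 = 96845.0 m
Step 2: Convert to km: 96845.0 / 1000 = 96.85 km

96.85


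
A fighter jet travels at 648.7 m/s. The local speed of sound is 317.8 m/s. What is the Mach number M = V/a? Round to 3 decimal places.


Step 1: M = V / a = 648.7 / 317.8
Step 2: M = 2.041

2.041


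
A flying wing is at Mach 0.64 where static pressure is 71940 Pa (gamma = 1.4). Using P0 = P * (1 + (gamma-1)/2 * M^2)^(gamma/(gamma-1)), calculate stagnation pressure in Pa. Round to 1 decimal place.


Step 1: (gamma-1)/2 * M^2 = 0.2 * 0.4096 = 0.08192
Step 2: 1 + 0.08192 = 1.08192
Step 3: Exponent gamma/(gamma-1) = 3.5
Step 4: P0 = 71940 * 1.08192^3.5 = 94766.2 Pa

94766.2


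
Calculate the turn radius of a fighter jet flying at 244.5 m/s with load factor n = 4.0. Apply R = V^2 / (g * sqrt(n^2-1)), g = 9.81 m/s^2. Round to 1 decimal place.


Step 1: V^2 = 244.5^2 = 59780.25
Step 2: n^2 - 1 = 4.0^2 - 1 = 15.0
Step 3: sqrt(15.0) = 3.872983
Step 4: R = 59780.25 / (9.81 * 3.872983) = 1573.4 m

1573.4


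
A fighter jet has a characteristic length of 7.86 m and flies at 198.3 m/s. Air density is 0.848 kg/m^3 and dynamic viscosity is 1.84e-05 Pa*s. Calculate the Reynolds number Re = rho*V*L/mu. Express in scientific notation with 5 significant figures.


Step 1: Numerator = rho * V * L = 0.848 * 198.3 * 7.86 = 1321.725024
Step 2: Re = 1321.725024 / 1.84e-05
Step 3: Re = 7.1833e+07

7.1833e+07


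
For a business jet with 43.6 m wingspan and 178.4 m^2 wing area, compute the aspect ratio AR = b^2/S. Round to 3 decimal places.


Step 1: b^2 = 43.6^2 = 1900.96
Step 2: AR = 1900.96 / 178.4 = 10.656

10.656


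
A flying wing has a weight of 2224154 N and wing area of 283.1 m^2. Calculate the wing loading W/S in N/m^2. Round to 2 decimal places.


Step 1: Wing loading = W / S = 2224154 / 283.1
Step 2: Wing loading = 7856.43 N/m^2

7856.43


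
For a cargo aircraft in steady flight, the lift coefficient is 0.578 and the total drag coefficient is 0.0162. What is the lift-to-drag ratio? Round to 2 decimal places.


Step 1: L/D = CL / CD = 0.578 / 0.0162
Step 2: L/D = 35.68

35.68


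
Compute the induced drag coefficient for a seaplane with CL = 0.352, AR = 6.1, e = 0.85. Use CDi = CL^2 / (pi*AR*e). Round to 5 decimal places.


Step 1: CL^2 = 0.352^2 = 0.123904
Step 2: pi * AR * e = 3.14159 * 6.1 * 0.85 = 16.289158
Step 3: CDi = 0.123904 / 16.289158 = 0.00761

0.00761


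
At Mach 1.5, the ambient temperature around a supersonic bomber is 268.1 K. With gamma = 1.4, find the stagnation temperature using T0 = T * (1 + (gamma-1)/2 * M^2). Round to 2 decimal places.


Step 1: (gamma-1)/2 = 0.2
Step 2: M^2 = 2.25
Step 3: 1 + 0.2 * 2.25 = 1.45
Step 4: T0 = 268.1 * 1.45 = 388.75 K

388.75


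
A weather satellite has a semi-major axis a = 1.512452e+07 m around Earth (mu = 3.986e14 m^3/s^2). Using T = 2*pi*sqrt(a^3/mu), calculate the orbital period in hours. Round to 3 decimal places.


Step 1: a^3 / mu = 3.459751e+21 / 3.986e14 = 8.679756e+06
Step 2: sqrt(8.679756e+06) = 2946.1425 s
Step 3: T = 2*pi * 2946.1425 = 18511.16 s
Step 4: T in hours = 18511.16 / 3600 = 5.142 hours

5.142


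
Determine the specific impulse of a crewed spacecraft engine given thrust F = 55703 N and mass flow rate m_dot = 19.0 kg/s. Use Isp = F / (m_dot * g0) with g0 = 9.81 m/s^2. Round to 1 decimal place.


Step 1: m_dot * g0 = 19.0 * 9.81 = 186.39
Step 2: Isp = 55703 / 186.39 = 298.9 s

298.9


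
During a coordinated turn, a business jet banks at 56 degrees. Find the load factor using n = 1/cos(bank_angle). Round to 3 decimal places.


Step 1: Convert 56 degrees to radians = 0.977384
Step 2: cos(56 deg) = 0.559193
Step 3: n = 1 / 0.559193 = 1.788

1.788


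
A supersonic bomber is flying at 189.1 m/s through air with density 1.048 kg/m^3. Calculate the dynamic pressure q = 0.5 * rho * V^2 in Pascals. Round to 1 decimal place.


Step 1: V^2 = 189.1^2 = 35758.81
Step 2: q = 0.5 * 1.048 * 35758.81
Step 3: q = 18737.6 Pa

18737.6


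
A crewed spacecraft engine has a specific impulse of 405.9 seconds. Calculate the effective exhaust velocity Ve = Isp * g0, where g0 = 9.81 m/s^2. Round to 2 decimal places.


Step 1: Ve = Isp * g0 = 405.9 * 9.81
Step 2: Ve = 3981.88 m/s

3981.88


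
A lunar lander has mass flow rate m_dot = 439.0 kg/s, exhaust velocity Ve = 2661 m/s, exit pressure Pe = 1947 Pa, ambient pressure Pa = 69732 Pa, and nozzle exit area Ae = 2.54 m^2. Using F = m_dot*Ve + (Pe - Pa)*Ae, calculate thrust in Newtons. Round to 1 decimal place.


Step 1: Momentum thrust = m_dot * Ve = 439.0 * 2661 = 1168179.0 N
Step 2: Pressure thrust = (Pe - Pa) * Ae = (1947 - 69732) * 2.54 = -172173.90 N
Step 3: Total thrust F = 1168179.0 + -172173.90 = 996005.1 N

996005.1


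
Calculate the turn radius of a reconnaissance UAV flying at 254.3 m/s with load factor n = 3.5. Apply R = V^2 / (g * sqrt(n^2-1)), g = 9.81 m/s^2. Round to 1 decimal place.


Step 1: V^2 = 254.3^2 = 64668.49
Step 2: n^2 - 1 = 3.5^2 - 1 = 11.25
Step 3: sqrt(11.25) = 3.354102
Step 4: R = 64668.49 / (9.81 * 3.354102) = 1965.4 m

1965.4


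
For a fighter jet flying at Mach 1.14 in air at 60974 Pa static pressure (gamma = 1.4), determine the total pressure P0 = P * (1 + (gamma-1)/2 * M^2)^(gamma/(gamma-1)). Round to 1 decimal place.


Step 1: (gamma-1)/2 * M^2 = 0.2 * 1.2996 = 0.25992
Step 2: 1 + 0.25992 = 1.25992
Step 3: Exponent gamma/(gamma-1) = 3.5
Step 4: P0 = 60974 * 1.25992^3.5 = 136881.6 Pa

136881.6


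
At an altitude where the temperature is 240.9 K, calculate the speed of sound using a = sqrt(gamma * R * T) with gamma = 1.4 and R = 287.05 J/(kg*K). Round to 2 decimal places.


Step 1: gamma * R * T = 1.4 * 287.05 * 240.9 = 96810.483
Step 2: a = sqrt(96810.483) = 311.14 m/s

311.14


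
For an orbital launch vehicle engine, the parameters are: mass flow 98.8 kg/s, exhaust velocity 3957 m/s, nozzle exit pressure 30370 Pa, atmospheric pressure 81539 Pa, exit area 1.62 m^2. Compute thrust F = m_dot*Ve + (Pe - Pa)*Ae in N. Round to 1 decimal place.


Step 1: Momentum thrust = m_dot * Ve = 98.8 * 3957 = 390951.6 N
Step 2: Pressure thrust = (Pe - Pa) * Ae = (30370 - 81539) * 1.62 = -82893.78 N
Step 3: Total thrust F = 390951.6 + -82893.78 = 308057.8 N

308057.8


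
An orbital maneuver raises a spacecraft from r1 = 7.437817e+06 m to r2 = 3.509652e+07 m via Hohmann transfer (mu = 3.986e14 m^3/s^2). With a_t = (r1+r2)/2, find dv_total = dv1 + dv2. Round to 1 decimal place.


Step 1: Transfer semi-major axis a_t = (7.437817e+06 + 3.509652e+07) / 2 = 2.126717e+07 m
Step 2: v1 (circular at r1) = sqrt(mu/r1) = 7320.59 m/s
Step 3: v_t1 = sqrt(mu*(2/r1 - 1/a_t)) = 9404.23 m/s
Step 4: dv1 = |9404.23 - 7320.59| = 2083.64 m/s
Step 5: v2 (circular at r2) = 3370.05 m/s, v_t2 = 1992.99 m/s
Step 6: dv2 = |3370.05 - 1992.99| = 1377.06 m/s
Step 7: Total delta-v = 2083.64 + 1377.06 = 3460.7 m/s

3460.7


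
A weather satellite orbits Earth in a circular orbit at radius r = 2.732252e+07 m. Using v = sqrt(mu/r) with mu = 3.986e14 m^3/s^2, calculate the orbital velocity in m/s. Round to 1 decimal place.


Step 1: mu / r = 3.986e14 / 2.732252e+07 = 14588698.2606
Step 2: v = sqrt(14588698.2606) = 3819.5 m/s

3819.5


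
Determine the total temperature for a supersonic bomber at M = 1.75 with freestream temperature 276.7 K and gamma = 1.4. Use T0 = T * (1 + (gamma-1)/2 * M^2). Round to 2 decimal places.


Step 1: (gamma-1)/2 = 0.2
Step 2: M^2 = 3.0625
Step 3: 1 + 0.2 * 3.0625 = 1.6125
Step 4: T0 = 276.7 * 1.6125 = 446.18 K

446.18


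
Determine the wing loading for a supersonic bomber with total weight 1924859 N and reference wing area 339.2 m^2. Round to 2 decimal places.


Step 1: Wing loading = W / S = 1924859 / 339.2
Step 2: Wing loading = 5674.70 N/m^2

5674.70


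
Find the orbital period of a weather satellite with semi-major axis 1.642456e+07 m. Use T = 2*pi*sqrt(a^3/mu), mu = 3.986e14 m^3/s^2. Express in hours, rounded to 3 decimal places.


Step 1: a^3 / mu = 4.430791e+21 / 3.986e14 = 1.111588e+07
Step 2: sqrt(1.111588e+07) = 3334.0489 s
Step 3: T = 2*pi * 3334.0489 = 20948.45 s
Step 4: T in hours = 20948.45 / 3600 = 5.819 hours

5.819


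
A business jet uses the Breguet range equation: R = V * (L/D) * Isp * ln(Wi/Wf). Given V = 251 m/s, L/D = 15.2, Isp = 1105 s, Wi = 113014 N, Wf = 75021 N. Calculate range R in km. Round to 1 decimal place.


Step 1: Coefficient = V * (L/D) * Isp = 251 * 15.2 * 1105 = 4215796.0 m
Step 2: Wi/Wf = 113014 / 75021 = 1.506432
Step 3: ln(1.506432) = 0.409744
Step 4: R = 4215796.0 * 0.409744 = 1727395.6 m = 1727.4 km

1727.4


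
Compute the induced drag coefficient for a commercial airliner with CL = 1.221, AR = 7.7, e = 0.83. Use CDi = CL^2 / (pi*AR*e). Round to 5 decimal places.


Step 1: CL^2 = 1.221^2 = 1.490841
Step 2: pi * AR * e = 3.14159 * 7.7 * 0.83 = 20.077919
Step 3: CDi = 1.490841 / 20.077919 = 0.07425

0.07425


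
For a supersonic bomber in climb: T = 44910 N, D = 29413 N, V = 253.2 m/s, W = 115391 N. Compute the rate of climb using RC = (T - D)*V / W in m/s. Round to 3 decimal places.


Step 1: Excess thrust = T - D = 44910 - 29413 = 15497 N
Step 2: Excess power = 15497 * 253.2 = 3923840.4 W
Step 3: RC = 3923840.4 / 115391 = 34.005 m/s

34.005


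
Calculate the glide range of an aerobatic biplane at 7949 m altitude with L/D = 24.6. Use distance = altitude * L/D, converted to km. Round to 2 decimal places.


Step 1: Glide distance = altitude * L/D = 7949 * 24.6 = 195545.4 m
Step 2: Convert to km: 195545.4 / 1000 = 195.55 km

195.55


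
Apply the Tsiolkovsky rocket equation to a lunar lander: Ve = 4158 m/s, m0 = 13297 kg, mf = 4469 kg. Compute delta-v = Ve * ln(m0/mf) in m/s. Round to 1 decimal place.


Step 1: Mass ratio m0/mf = 13297 / 4469 = 2.975386
Step 2: ln(2.975386) = 1.090374
Step 3: delta-v = 4158 * 1.090374 = 4533.8 m/s

4533.8


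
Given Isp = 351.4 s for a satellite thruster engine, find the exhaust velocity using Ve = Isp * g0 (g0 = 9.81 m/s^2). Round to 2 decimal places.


Step 1: Ve = Isp * g0 = 351.4 * 9.81
Step 2: Ve = 3447.23 m/s

3447.23


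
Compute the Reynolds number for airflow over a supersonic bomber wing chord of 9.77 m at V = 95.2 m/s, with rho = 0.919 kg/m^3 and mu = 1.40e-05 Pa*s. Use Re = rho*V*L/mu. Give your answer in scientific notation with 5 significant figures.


Step 1: Numerator = rho * V * L = 0.919 * 95.2 * 9.77 = 854.765576
Step 2: Re = 854.765576 / 1.40e-05
Step 3: Re = 6.1055e+07

6.1055e+07


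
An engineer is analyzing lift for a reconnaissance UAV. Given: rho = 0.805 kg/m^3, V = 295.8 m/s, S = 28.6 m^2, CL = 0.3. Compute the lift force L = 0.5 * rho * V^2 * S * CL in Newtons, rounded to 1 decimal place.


Step 1: Calculate dynamic pressure q = 0.5 * 0.805 * 295.8^2 = 0.5 * 0.805 * 87497.64 = 35217.8001 Pa
Step 2: Multiply by wing area and lift coefficient: L = 35217.8001 * 28.6 * 0.3
Step 3: L = 1007229.0829 * 0.3 = 302168.7 N

302168.7


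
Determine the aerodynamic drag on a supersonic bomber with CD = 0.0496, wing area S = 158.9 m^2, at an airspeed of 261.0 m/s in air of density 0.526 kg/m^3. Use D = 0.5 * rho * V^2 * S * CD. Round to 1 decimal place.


Step 1: Dynamic pressure q = 0.5 * 0.526 * 261.0^2 = 17915.823 Pa
Step 2: Drag D = q * S * CD = 17915.823 * 158.9 * 0.0496
Step 3: D = 141202.5 N

141202.5


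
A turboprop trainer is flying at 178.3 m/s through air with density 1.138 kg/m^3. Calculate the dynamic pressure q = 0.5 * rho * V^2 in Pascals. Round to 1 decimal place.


Step 1: V^2 = 178.3^2 = 31790.89
Step 2: q = 0.5 * 1.138 * 31790.89
Step 3: q = 18089.0 Pa

18089.0


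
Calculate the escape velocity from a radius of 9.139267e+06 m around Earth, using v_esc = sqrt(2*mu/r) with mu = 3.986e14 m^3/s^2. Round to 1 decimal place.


Step 1: 2*mu/r = 2 * 3.986e14 / 9.139267e+06 = 87228001.9831
Step 2: v_esc = sqrt(87228001.9831) = 9339.6 m/s

9339.6


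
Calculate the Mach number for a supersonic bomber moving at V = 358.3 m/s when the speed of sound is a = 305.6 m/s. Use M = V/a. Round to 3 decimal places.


Step 1: M = V / a = 358.3 / 305.6
Step 2: M = 1.172

1.172


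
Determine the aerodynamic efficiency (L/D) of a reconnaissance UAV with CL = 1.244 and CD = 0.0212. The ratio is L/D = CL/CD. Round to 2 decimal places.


Step 1: L/D = CL / CD = 1.244 / 0.0212
Step 2: L/D = 58.68

58.68


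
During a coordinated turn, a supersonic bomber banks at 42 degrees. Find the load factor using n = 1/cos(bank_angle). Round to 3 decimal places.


Step 1: Convert 42 degrees to radians = 0.733038
Step 2: cos(42 deg) = 0.743145
Step 3: n = 1 / 0.743145 = 1.346

1.346


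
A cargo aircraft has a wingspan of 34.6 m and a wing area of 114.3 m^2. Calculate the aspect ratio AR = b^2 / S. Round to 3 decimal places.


Step 1: b^2 = 34.6^2 = 1197.16
Step 2: AR = 1197.16 / 114.3 = 10.474

10.474


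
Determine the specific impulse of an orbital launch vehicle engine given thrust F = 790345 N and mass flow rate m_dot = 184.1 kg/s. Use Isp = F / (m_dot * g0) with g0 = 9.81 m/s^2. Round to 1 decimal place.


Step 1: m_dot * g0 = 184.1 * 9.81 = 1806.02
Step 2: Isp = 790345 / 1806.02 = 437.6 s

437.6


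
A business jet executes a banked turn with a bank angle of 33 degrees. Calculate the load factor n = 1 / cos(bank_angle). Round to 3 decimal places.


Step 1: Convert 33 degrees to radians = 0.575959
Step 2: cos(33 deg) = 0.838671
Step 3: n = 1 / 0.838671 = 1.192

1.192


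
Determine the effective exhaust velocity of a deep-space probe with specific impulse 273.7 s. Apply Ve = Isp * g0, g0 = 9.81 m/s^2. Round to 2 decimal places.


Step 1: Ve = Isp * g0 = 273.7 * 9.81
Step 2: Ve = 2685.00 m/s

2685.00


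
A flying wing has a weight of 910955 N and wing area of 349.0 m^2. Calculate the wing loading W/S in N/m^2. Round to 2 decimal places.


Step 1: Wing loading = W / S = 910955 / 349.0
Step 2: Wing loading = 2610.19 N/m^2

2610.19


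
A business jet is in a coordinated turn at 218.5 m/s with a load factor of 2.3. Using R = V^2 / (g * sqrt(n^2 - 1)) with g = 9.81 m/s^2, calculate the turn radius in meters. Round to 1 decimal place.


Step 1: V^2 = 218.5^2 = 47742.25
Step 2: n^2 - 1 = 2.3^2 - 1 = 4.29
Step 3: sqrt(4.29) = 2.071232
Step 4: R = 47742.25 / (9.81 * 2.071232) = 2349.7 m

2349.7


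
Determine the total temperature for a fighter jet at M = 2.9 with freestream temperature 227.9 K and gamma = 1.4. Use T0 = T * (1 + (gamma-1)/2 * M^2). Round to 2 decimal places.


Step 1: (gamma-1)/2 = 0.2
Step 2: M^2 = 8.41
Step 3: 1 + 0.2 * 8.41 = 2.682
Step 4: T0 = 227.9 * 2.682 = 611.23 K

611.23


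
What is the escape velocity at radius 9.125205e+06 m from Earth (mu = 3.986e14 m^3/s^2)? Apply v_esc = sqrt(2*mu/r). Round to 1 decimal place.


Step 1: 2*mu/r = 2 * 3.986e14 / 9.125205e+06 = 87362420.899
Step 2: v_esc = sqrt(87362420.899) = 9346.8 m/s

9346.8


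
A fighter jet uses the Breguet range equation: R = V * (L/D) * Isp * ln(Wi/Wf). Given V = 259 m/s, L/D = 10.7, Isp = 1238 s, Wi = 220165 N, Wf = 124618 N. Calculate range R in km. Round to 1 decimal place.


Step 1: Coefficient = V * (L/D) * Isp = 259 * 10.7 * 1238 = 3430869.4 m
Step 2: Wi/Wf = 220165 / 124618 = 1.766719
Step 3: ln(1.766719) = 0.569124
Step 4: R = 3430869.4 * 0.569124 = 1952590.8 m = 1952.6 km

1952.6


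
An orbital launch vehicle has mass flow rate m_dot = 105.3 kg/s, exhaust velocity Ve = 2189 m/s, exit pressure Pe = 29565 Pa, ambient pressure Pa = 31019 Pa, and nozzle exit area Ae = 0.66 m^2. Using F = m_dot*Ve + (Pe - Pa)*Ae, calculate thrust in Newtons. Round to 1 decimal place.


Step 1: Momentum thrust = m_dot * Ve = 105.3 * 2189 = 230501.7 N
Step 2: Pressure thrust = (Pe - Pa) * Ae = (29565 - 31019) * 0.66 = -959.64 N
Step 3: Total thrust F = 230501.7 + -959.64 = 229542.1 N

229542.1


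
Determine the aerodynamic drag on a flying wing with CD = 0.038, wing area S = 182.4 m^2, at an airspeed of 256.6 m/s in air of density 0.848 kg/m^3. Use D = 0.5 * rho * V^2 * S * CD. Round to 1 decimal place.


Step 1: Dynamic pressure q = 0.5 * 0.848 * 256.6^2 = 27917.6694 Pa
Step 2: Drag D = q * S * CD = 27917.6694 * 182.4 * 0.038
Step 3: D = 193503.0 N

193503.0


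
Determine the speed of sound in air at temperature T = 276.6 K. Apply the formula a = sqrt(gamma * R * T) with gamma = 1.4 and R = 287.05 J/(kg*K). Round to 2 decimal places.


Step 1: gamma * R * T = 1.4 * 287.05 * 276.6 = 111157.242
Step 2: a = sqrt(111157.242) = 333.40 m/s

333.40


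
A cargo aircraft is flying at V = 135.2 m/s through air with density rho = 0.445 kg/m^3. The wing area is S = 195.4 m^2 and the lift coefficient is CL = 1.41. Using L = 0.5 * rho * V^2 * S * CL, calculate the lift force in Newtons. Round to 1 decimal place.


Step 1: Calculate dynamic pressure q = 0.5 * 0.445 * 135.2^2 = 0.5 * 0.445 * 18279.04 = 4067.0864 Pa
Step 2: Multiply by wing area and lift coefficient: L = 4067.0864 * 195.4 * 1.41
Step 3: L = 794708.6826 * 1.41 = 1120539.2 N

1120539.2


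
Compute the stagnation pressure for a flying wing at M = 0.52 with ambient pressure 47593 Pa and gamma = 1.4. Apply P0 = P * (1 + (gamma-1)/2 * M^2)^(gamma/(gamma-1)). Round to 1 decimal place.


Step 1: (gamma-1)/2 * M^2 = 0.2 * 0.2704 = 0.05408
Step 2: 1 + 0.05408 = 1.05408
Step 3: Exponent gamma/(gamma-1) = 3.5
Step 4: P0 = 47593 * 1.05408^3.5 = 57226.9 Pa

57226.9


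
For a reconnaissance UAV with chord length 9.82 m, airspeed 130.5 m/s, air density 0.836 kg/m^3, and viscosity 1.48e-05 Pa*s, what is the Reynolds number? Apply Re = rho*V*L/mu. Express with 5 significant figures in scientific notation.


Step 1: Numerator = rho * V * L = 0.836 * 130.5 * 9.82 = 1071.34236
Step 2: Re = 1071.34236 / 1.48e-05
Step 3: Re = 7.2388e+07

7.2388e+07


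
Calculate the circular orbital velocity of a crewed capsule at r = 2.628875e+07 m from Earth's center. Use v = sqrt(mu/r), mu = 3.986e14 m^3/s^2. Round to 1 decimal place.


Step 1: mu / r = 3.986e14 / 2.628875e+07 = 15162379.3448
Step 2: v = sqrt(15162379.3448) = 3893.9 m/s

3893.9


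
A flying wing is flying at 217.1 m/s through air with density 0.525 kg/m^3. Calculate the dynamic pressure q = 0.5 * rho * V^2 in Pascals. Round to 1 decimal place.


Step 1: V^2 = 217.1^2 = 47132.41
Step 2: q = 0.5 * 0.525 * 47132.41
Step 3: q = 12372.3 Pa

12372.3


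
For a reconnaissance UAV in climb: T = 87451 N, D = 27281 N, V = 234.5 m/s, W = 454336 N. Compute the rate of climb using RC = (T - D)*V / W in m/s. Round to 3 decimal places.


Step 1: Excess thrust = T - D = 87451 - 27281 = 60170 N
Step 2: Excess power = 60170 * 234.5 = 14109865.0 W
Step 3: RC = 14109865.0 / 454336 = 31.056 m/s

31.056


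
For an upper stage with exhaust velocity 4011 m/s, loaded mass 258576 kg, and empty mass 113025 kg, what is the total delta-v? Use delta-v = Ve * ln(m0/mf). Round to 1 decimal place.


Step 1: Mass ratio m0/mf = 258576 / 113025 = 2.287777
Step 2: ln(2.287777) = 0.827581
Step 3: delta-v = 4011 * 0.827581 = 3319.4 m/s

3319.4


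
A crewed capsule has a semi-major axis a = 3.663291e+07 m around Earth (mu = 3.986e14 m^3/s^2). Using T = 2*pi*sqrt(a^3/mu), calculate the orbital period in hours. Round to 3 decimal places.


Step 1: a^3 / mu = 4.916027e+22 / 3.986e14 = 1.233323e+08
Step 2: sqrt(1.233323e+08) = 11105.5093 s
Step 3: T = 2*pi * 11105.5093 = 69777.97 s
Step 4: T in hours = 69777.97 / 3600 = 19.383 hours

19.383


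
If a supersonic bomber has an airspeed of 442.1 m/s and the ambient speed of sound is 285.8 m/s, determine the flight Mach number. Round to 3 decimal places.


Step 1: M = V / a = 442.1 / 285.8
Step 2: M = 1.547

1.547


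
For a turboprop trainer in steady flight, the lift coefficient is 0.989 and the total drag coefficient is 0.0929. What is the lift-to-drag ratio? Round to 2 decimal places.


Step 1: L/D = CL / CD = 0.989 / 0.0929
Step 2: L/D = 10.65

10.65


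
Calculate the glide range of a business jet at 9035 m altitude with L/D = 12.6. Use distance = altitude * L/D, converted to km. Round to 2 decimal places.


Step 1: Glide distance = altitude * L/D = 9035 * 12.6 = 113841.0 m
Step 2: Convert to km: 113841.0 / 1000 = 113.84 km

113.84


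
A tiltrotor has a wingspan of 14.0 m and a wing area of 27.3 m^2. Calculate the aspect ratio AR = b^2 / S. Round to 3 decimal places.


Step 1: b^2 = 14.0^2 = 196.0
Step 2: AR = 196.0 / 27.3 = 7.179

7.179


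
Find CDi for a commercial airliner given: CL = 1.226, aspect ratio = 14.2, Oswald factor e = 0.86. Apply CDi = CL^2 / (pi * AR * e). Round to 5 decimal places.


Step 1: CL^2 = 1.226^2 = 1.503076
Step 2: pi * AR * e = 3.14159 * 14.2 * 0.86 = 38.365129
Step 3: CDi = 1.503076 / 38.365129 = 0.03918

0.03918


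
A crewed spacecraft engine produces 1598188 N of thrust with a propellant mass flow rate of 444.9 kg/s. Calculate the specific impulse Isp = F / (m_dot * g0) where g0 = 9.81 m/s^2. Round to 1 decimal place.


Step 1: m_dot * g0 = 444.9 * 9.81 = 4364.47
Step 2: Isp = 1598188 / 4364.47 = 366.2 s

366.2


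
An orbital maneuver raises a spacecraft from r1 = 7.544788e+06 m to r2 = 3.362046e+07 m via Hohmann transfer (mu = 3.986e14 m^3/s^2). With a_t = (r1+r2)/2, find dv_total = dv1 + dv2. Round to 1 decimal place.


Step 1: Transfer semi-major axis a_t = (7.544788e+06 + 3.362046e+07) / 2 = 2.058262e+07 m
Step 2: v1 (circular at r1) = sqrt(mu/r1) = 7268.51 m/s
Step 3: v_t1 = sqrt(mu*(2/r1 - 1/a_t)) = 9289.59 m/s
Step 4: dv1 = |9289.59 - 7268.51| = 2021.09 m/s
Step 5: v2 (circular at r2) = 3443.24 m/s, v_t2 = 2084.68 m/s
Step 6: dv2 = |3443.24 - 2084.68| = 1358.55 m/s
Step 7: Total delta-v = 2021.09 + 1358.55 = 3379.6 m/s

3379.6


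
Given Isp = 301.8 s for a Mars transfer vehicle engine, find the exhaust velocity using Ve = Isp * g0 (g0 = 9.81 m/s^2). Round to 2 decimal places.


Step 1: Ve = Isp * g0 = 301.8 * 9.81
Step 2: Ve = 2960.66 m/s

2960.66


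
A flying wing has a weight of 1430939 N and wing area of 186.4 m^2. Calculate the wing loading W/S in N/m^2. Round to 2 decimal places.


Step 1: Wing loading = W / S = 1430939 / 186.4
Step 2: Wing loading = 7676.71 N/m^2

7676.71


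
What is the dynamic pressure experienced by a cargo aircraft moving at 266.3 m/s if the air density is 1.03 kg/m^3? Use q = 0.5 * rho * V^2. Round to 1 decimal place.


Step 1: V^2 = 266.3^2 = 70915.69
Step 2: q = 0.5 * 1.03 * 70915.69
Step 3: q = 36521.6 Pa

36521.6


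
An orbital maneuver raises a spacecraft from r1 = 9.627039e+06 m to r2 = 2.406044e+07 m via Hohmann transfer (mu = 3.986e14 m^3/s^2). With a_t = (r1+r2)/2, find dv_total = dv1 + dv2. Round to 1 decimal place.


Step 1: Transfer semi-major axis a_t = (9.627039e+06 + 2.406044e+07) / 2 = 1.684374e+07 m
Step 2: v1 (circular at r1) = sqrt(mu/r1) = 6434.61 m/s
Step 3: v_t1 = sqrt(mu*(2/r1 - 1/a_t)) = 7690.5 m/s
Step 4: dv1 = |7690.5 - 6434.61| = 1255.89 m/s
Step 5: v2 (circular at r2) = 4070.21 m/s, v_t2 = 3077.12 m/s
Step 6: dv2 = |4070.21 - 3077.12| = 993.09 m/s
Step 7: Total delta-v = 1255.89 + 993.09 = 2249.0 m/s

2249.0


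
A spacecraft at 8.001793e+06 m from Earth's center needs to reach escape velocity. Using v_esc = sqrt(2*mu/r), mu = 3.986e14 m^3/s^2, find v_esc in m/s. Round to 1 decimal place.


Step 1: 2*mu/r = 2 * 3.986e14 / 8.001793e+06 = 99627670.9482
Step 2: v_esc = sqrt(99627670.9482) = 9981.4 m/s

9981.4


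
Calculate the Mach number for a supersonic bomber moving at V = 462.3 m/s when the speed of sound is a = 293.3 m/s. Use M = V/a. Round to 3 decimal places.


Step 1: M = V / a = 462.3 / 293.3
Step 2: M = 1.576

1.576


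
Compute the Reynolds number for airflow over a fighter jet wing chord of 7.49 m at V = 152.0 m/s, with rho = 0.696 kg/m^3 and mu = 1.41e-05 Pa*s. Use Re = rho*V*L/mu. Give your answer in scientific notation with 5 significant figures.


Step 1: Numerator = rho * V * L = 0.696 * 152.0 * 7.49 = 792.38208
Step 2: Re = 792.38208 / 1.41e-05
Step 3: Re = 5.6197e+07

5.6197e+07


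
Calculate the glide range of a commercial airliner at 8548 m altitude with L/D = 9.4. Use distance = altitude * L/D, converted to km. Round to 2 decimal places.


Step 1: Glide distance = altitude * L/D = 8548 * 9.4 = 80351.2 m
Step 2: Convert to km: 80351.2 / 1000 = 80.35 km

80.35


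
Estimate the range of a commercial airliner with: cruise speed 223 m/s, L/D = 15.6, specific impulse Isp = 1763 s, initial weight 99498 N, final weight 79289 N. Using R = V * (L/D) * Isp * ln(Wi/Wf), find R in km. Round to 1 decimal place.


Step 1: Coefficient = V * (L/D) * Isp = 223 * 15.6 * 1763 = 6133124.4 m
Step 2: Wi/Wf = 99498 / 79289 = 1.254878
Step 3: ln(1.254878) = 0.227038
Step 4: R = 6133124.4 * 0.227038 = 1392453.1 m = 1392.5 km

1392.5


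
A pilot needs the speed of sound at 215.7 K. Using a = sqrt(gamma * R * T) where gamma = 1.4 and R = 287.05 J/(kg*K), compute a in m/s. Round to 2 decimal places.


Step 1: gamma * R * T = 1.4 * 287.05 * 215.7 = 86683.359
Step 2: a = sqrt(86683.359) = 294.42 m/s

294.42


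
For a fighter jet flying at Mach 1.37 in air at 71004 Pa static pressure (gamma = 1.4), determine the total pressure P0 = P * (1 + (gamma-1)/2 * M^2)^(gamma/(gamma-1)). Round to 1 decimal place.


Step 1: (gamma-1)/2 * M^2 = 0.2 * 1.8769 = 0.37538
Step 2: 1 + 0.37538 = 1.37538
Step 3: Exponent gamma/(gamma-1) = 3.5
Step 4: P0 = 71004 * 1.37538^3.5 = 216651.8 Pa

216651.8


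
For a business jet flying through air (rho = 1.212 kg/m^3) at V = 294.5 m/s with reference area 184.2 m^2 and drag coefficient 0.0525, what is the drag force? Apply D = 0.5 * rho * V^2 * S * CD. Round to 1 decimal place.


Step 1: Dynamic pressure q = 0.5 * 1.212 * 294.5^2 = 52558.5315 Pa
Step 2: Drag D = q * S * CD = 52558.5315 * 184.2 * 0.0525
Step 3: D = 508267.3 N

508267.3


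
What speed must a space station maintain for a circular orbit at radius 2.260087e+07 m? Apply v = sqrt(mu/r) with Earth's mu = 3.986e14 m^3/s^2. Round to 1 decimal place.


Step 1: mu / r = 3.986e14 / 2.260087e+07 = 17636489.2148
Step 2: v = sqrt(17636489.2148) = 4199.6 m/s

4199.6


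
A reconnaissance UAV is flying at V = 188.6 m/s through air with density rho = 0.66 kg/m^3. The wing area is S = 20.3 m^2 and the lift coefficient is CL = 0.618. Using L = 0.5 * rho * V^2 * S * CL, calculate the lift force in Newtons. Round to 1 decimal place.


Step 1: Calculate dynamic pressure q = 0.5 * 0.66 * 188.6^2 = 0.5 * 0.66 * 35569.96 = 11738.0868 Pa
Step 2: Multiply by wing area and lift coefficient: L = 11738.0868 * 20.3 * 0.618
Step 3: L = 238283.162 * 0.618 = 147259.0 N

147259.0


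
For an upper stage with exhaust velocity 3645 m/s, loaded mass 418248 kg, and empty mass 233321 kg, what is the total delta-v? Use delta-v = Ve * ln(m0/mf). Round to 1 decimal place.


Step 1: Mass ratio m0/mf = 418248 / 233321 = 1.792586
Step 2: ln(1.792586) = 0.583659
Step 3: delta-v = 3645 * 0.583659 = 2127.4 m/s

2127.4


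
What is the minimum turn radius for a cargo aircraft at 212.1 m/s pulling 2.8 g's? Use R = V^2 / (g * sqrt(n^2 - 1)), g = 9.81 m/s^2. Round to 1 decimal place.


Step 1: V^2 = 212.1^2 = 44986.41
Step 2: n^2 - 1 = 2.8^2 - 1 = 6.84
Step 3: sqrt(6.84) = 2.615339
Step 4: R = 44986.41 / (9.81 * 2.615339) = 1753.4 m

1753.4


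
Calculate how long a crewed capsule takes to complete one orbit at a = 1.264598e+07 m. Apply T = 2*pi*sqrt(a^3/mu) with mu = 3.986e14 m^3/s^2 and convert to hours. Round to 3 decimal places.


Step 1: a^3 / mu = 2.022355e+21 / 3.986e14 = 5.073646e+06
Step 2: sqrt(5.073646e+06) = 2252.4756 s
Step 3: T = 2*pi * 2252.4756 = 14152.72 s
Step 4: T in hours = 14152.72 / 3600 = 3.931 hours

3.931


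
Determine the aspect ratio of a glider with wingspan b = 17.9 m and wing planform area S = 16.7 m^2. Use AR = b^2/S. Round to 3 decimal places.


Step 1: b^2 = 17.9^2 = 320.41
Step 2: AR = 320.41 / 16.7 = 19.186

19.186


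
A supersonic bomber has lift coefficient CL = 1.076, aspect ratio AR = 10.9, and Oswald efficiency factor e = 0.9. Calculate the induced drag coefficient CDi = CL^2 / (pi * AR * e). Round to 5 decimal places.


Step 1: CL^2 = 1.076^2 = 1.157776
Step 2: pi * AR * e = 3.14159 * 10.9 * 0.9 = 30.819024
Step 3: CDi = 1.157776 / 30.819024 = 0.03757

0.03757


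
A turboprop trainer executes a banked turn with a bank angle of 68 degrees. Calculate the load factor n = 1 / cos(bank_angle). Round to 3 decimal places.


Step 1: Convert 68 degrees to radians = 1.186824
Step 2: cos(68 deg) = 0.374607
Step 3: n = 1 / 0.374607 = 2.669

2.669


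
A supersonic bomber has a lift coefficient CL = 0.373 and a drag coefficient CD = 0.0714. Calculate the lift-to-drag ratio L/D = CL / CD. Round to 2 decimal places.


Step 1: L/D = CL / CD = 0.373 / 0.0714
Step 2: L/D = 5.22

5.22


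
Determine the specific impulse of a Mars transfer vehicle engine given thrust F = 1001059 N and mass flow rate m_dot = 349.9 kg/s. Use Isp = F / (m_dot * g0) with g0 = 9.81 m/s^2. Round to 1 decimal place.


Step 1: m_dot * g0 = 349.9 * 9.81 = 3432.52
Step 2: Isp = 1001059 / 3432.52 = 291.6 s

291.6


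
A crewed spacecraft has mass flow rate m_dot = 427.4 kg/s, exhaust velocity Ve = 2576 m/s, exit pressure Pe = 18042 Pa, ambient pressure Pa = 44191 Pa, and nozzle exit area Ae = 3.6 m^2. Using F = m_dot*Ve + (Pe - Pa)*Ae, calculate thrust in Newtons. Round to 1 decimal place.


Step 1: Momentum thrust = m_dot * Ve = 427.4 * 2576 = 1100982.4 N
Step 2: Pressure thrust = (Pe - Pa) * Ae = (18042 - 44191) * 3.6 = -94136.4 N
Step 3: Total thrust F = 1100982.4 + -94136.4 = 1006846.0 N

1006846.0


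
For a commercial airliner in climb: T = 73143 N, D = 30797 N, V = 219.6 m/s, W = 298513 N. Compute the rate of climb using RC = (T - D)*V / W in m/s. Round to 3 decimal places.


Step 1: Excess thrust = T - D = 73143 - 30797 = 42346 N
Step 2: Excess power = 42346 * 219.6 = 9299181.6 W
Step 3: RC = 9299181.6 / 298513 = 31.152 m/s

31.152


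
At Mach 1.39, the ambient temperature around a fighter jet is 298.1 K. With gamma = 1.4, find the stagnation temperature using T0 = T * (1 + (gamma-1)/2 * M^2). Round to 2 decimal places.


Step 1: (gamma-1)/2 = 0.2
Step 2: M^2 = 1.9321
Step 3: 1 + 0.2 * 1.9321 = 1.38642
Step 4: T0 = 298.1 * 1.38642 = 413.29 K

413.29


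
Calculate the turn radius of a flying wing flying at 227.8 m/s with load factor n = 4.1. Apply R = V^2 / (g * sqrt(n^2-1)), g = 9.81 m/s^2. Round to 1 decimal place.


Step 1: V^2 = 227.8^2 = 51892.84
Step 2: n^2 - 1 = 4.1^2 - 1 = 15.81
Step 3: sqrt(15.81) = 3.976179
Step 4: R = 51892.84 / (9.81 * 3.976179) = 1330.4 m

1330.4


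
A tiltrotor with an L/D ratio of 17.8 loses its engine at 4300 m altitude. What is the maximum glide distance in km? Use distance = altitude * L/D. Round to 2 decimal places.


Step 1: Glide distance = altitude * L/D = 4300 * 17.8 = 76540.0 m
Step 2: Convert to km: 76540.0 / 1000 = 76.54 km

76.54


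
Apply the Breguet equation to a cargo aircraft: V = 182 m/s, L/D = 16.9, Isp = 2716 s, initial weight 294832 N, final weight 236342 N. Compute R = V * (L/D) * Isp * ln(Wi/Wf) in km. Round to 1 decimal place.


Step 1: Coefficient = V * (L/D) * Isp = 182 * 16.9 * 2716 = 8353872.8 m
Step 2: Wi/Wf = 294832 / 236342 = 1.24748
Step 3: ln(1.24748) = 0.221126
Step 4: R = 8353872.8 * 0.221126 = 1847256.8 m = 1847.3 km

1847.3


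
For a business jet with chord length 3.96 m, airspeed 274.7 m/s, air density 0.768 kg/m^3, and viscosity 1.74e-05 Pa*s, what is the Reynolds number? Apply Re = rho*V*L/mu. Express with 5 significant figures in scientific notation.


Step 1: Numerator = rho * V * L = 0.768 * 274.7 * 3.96 = 835.439616
Step 2: Re = 835.439616 / 1.74e-05
Step 3: Re = 4.8014e+07

4.8014e+07


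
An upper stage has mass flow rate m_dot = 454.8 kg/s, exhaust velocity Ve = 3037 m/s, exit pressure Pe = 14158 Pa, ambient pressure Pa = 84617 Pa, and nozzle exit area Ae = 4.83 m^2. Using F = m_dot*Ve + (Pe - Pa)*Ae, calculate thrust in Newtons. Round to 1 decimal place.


Step 1: Momentum thrust = m_dot * Ve = 454.8 * 3037 = 1381227.6 N
Step 2: Pressure thrust = (Pe - Pa) * Ae = (14158 - 84617) * 4.83 = -340316.97 N
Step 3: Total thrust F = 1381227.6 + -340316.97 = 1040910.6 N

1040910.6


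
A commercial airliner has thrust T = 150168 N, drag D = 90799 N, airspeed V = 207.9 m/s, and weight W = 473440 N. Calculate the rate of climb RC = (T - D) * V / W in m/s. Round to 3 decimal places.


Step 1: Excess thrust = T - D = 150168 - 90799 = 59369 N
Step 2: Excess power = 59369 * 207.9 = 12342815.1 W
Step 3: RC = 12342815.1 / 473440 = 26.070 m/s

26.070


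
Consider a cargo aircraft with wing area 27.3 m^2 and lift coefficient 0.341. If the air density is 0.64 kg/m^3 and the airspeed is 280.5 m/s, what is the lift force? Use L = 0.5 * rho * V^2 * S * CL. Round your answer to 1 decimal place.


Step 1: Calculate dynamic pressure q = 0.5 * 0.64 * 280.5^2 = 0.5 * 0.64 * 78680.25 = 25177.68 Pa
Step 2: Multiply by wing area and lift coefficient: L = 25177.68 * 27.3 * 0.341
Step 3: L = 687350.664 * 0.341 = 234386.6 N

234386.6


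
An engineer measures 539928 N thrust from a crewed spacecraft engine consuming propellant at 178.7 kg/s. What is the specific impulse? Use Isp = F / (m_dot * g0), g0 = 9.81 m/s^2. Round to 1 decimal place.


Step 1: m_dot * g0 = 178.7 * 9.81 = 1753.05
Step 2: Isp = 539928 / 1753.05 = 308.0 s

308.0


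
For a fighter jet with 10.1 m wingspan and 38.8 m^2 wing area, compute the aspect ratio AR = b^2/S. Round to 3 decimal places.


Step 1: b^2 = 10.1^2 = 102.01
Step 2: AR = 102.01 / 38.8 = 2.629

2.629


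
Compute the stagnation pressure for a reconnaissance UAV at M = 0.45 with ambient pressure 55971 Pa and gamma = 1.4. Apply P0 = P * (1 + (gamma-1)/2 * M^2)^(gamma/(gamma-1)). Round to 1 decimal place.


Step 1: (gamma-1)/2 * M^2 = 0.2 * 0.2025 = 0.0405
Step 2: 1 + 0.0405 = 1.0405
Step 3: Exponent gamma/(gamma-1) = 3.5
Step 4: P0 = 55971 * 1.0405^3.5 = 64314.7 Pa

64314.7


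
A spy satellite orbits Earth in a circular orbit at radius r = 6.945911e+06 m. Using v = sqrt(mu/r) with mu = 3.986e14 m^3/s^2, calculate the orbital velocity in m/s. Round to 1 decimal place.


Step 1: mu / r = 3.986e14 / 6.945911e+06 = 57386280.9356
Step 2: v = sqrt(57386280.9356) = 7575.4 m/s

7575.4


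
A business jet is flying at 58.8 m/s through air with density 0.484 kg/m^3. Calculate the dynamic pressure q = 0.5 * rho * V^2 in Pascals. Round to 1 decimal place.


Step 1: V^2 = 58.8^2 = 3457.44
Step 2: q = 0.5 * 0.484 * 3457.44
Step 3: q = 836.7 Pa

836.7


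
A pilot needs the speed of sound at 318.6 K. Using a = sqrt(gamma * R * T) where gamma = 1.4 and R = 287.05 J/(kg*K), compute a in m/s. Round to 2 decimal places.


Step 1: gamma * R * T = 1.4 * 287.05 * 318.6 = 128035.782
Step 2: a = sqrt(128035.782) = 357.82 m/s

357.82


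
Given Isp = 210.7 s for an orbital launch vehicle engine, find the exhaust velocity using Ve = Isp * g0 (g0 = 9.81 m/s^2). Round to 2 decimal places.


Step 1: Ve = Isp * g0 = 210.7 * 9.81
Step 2: Ve = 2066.97 m/s

2066.97


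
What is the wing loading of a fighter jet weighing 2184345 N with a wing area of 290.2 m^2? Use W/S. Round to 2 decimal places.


Step 1: Wing loading = W / S = 2184345 / 290.2
Step 2: Wing loading = 7527.03 N/m^2

7527.03


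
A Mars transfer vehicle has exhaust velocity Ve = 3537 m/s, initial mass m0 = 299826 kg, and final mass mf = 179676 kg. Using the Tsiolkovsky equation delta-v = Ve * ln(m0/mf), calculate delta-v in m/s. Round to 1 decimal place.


Step 1: Mass ratio m0/mf = 299826 / 179676 = 1.668704
Step 2: ln(1.668704) = 0.512047
Step 3: delta-v = 3537 * 0.512047 = 1811.1 m/s

1811.1


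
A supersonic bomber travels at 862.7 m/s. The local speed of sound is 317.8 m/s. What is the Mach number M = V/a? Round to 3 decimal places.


Step 1: M = V / a = 862.7 / 317.8
Step 2: M = 2.715

2.715


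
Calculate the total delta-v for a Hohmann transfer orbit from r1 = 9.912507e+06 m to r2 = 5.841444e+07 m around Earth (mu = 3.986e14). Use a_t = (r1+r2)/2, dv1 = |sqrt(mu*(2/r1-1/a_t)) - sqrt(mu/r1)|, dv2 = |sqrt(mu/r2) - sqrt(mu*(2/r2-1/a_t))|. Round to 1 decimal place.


Step 1: Transfer semi-major axis a_t = (9.912507e+06 + 5.841444e+07) / 2 = 3.416347e+07 m
Step 2: v1 (circular at r1) = sqrt(mu/r1) = 6341.28 m/s
Step 3: v_t1 = sqrt(mu*(2/r1 - 1/a_t)) = 8291.94 m/s
Step 4: dv1 = |8291.94 - 6341.28| = 1950.66 m/s
Step 5: v2 (circular at r2) = 2612.21 m/s, v_t2 = 1407.08 m/s
Step 6: dv2 = |2612.21 - 1407.08| = 1205.13 m/s
Step 7: Total delta-v = 1950.66 + 1205.13 = 3155.8 m/s

3155.8


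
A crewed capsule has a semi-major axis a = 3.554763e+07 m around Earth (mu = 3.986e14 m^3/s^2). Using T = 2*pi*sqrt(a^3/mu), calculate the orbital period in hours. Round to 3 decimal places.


Step 1: a^3 / mu = 4.491919e+22 / 3.986e14 = 1.126924e+08
Step 2: sqrt(1.126924e+08) = 10615.668 s
Step 3: T = 2*pi * 10615.668 = 66700.21 s
Step 4: T in hours = 66700.21 / 3600 = 18.528 hours

18.528
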